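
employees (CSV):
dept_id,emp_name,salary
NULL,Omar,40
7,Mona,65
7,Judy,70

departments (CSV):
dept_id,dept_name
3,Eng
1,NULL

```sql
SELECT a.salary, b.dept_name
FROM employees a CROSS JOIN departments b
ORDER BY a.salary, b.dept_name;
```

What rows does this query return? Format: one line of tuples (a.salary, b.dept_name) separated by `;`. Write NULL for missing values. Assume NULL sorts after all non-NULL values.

(40, Eng); (40, NULL); (65, Eng); (65, NULL); (70, Eng); (70, NULL)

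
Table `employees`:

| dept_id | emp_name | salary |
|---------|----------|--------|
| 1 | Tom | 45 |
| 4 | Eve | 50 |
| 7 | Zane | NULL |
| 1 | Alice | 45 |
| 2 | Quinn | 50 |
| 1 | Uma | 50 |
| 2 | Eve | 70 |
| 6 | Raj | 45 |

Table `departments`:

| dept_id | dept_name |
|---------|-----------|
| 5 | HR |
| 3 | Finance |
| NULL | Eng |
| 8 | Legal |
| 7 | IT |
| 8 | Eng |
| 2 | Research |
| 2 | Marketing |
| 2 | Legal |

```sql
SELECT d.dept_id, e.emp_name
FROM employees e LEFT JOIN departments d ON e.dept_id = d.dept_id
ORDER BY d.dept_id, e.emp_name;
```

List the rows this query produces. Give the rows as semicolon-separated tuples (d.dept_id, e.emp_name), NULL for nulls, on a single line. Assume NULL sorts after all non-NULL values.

(2, Eve); (2, Eve); (2, Eve); (2, Quinn); (2, Quinn); (2, Quinn); (7, Zane); (NULL, Alice); (NULL, Eve); (NULL, Raj); (NULL, Tom); (NULL, Uma)

LEFT JOIN keeps every row from `employees`; unmatched rows get NULL for `departments`'s columns.
Matching on e.dept_id = d.dept_id. A NULL in a compared column never satisfies the condition.
- e (dept_id=1) has no partner → padded with NULL.
- e (dept_id=4) has no partner → padded with NULL.
- e (dept_id=7) pairs with 1 row(s) of d.
- e (dept_id=1) has no partner → padded with NULL.
- e (dept_id=2) pairs with 3 row(s) of d.
- e (dept_id=1) has no partner → padded with NULL.
- e (dept_id=2) pairs with 3 row(s) of d.
- e (dept_id=6) has no partner → padded with NULL.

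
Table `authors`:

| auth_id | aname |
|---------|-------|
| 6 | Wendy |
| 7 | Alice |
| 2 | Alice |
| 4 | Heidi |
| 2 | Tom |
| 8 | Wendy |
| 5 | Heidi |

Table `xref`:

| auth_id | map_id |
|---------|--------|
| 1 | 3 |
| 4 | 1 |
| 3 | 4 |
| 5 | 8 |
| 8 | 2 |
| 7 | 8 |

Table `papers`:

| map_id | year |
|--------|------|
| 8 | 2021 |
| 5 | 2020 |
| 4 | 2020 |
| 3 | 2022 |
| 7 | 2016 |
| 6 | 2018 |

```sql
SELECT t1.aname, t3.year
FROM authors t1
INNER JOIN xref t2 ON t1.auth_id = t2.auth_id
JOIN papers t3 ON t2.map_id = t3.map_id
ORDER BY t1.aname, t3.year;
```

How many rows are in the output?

2

Step 1 — t1 INNER JOIN t2 on auth_id → 4 row(s).
Then INNER JOIN `papers t3` on map_id: keep only rows whose t2.map_id appears in t3.
Result: 2 row(s).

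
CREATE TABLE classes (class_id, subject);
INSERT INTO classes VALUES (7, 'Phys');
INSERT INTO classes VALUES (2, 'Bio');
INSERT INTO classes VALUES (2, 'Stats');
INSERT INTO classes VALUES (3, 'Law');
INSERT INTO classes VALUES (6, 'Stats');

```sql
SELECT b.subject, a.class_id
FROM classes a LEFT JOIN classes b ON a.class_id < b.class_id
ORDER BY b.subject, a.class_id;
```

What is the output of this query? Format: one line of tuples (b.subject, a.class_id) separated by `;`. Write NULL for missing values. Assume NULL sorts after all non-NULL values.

LEFT JOIN keeps every row from `classes a`; unmatched rows get NULL for `classes b`'s columns.
Matching on a.class_id < b.class_id.
- class_id=7: no b row matches, row kept with b columns NULL.
- class_id=2: 3 matching b row(s), so 3 row(s) emitted.
- class_id=2: 3 matching b row(s), so 3 row(s) emitted.
- class_id=3: 2 matching b row(s), so 2 row(s) emitted.
- class_id=6: 1 matching b row(s), so 1 row(s) emitted.
After projecting and ordering:
b.subject | a.class_id
Law | 2
Law | 2
Phys | 2
Phys | 2
Phys | 3
Phys | 6
Stats | 2
Stats | 2
Stats | 3
NULL | 7

(Law, 2); (Law, 2); (Phys, 2); (Phys, 2); (Phys, 3); (Phys, 6); (Stats, 2); (Stats, 2); (Stats, 3); (NULL, 7)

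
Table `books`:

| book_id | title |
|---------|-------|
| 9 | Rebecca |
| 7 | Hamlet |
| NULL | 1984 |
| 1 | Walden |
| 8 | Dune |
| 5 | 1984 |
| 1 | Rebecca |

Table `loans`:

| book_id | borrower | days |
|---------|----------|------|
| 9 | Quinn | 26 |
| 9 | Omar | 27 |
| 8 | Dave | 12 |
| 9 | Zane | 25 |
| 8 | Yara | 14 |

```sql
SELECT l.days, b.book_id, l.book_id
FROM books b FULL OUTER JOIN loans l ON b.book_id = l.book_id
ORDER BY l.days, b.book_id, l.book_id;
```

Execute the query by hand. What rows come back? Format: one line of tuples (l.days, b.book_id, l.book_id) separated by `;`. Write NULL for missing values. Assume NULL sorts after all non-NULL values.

(12, 8, 8); (14, 8, 8); (25, 9, 9); (26, 9, 9); (27, 9, 9); (NULL, 1, NULL); (NULL, 1, NULL); (NULL, 5, NULL); (NULL, 7, NULL); (NULL, NULL, NULL)

FULL OUTER JOIN keeps every row from both sides; unmatched rows get NULL for the other side's columns.
Matching on b.book_id = l.book_id. A NULL in a compared column never satisfies the condition.
Matched pairs: 5; unmatched b rows kept: 5; unmatched l rows kept: 0.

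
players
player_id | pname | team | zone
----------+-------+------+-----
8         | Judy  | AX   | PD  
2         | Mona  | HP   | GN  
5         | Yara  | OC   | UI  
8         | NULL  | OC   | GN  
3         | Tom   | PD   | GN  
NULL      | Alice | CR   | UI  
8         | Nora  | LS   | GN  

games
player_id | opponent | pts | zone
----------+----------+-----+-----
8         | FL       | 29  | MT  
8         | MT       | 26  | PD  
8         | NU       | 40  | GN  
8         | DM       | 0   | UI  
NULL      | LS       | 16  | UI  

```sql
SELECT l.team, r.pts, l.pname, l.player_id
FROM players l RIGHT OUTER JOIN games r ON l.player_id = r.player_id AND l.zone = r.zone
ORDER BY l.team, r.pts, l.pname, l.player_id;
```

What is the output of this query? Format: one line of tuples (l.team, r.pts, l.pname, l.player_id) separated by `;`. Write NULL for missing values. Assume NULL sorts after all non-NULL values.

RIGHT JOIN keeps every row from `games`; unmatched rows get NULL for `players`'s columns.
Matching on l.player_id = r.player_id AND l.zone = r.zone. A NULL in a compared column never satisfies the condition.
Matched pairs: 3; unmatched r rows kept: 3.

(AX, 26, Judy, 8); (LS, 40, Nora, 8); (OC, 40, NULL, 8); (NULL, 0, NULL, NULL); (NULL, 16, NULL, NULL); (NULL, 29, NULL, NULL)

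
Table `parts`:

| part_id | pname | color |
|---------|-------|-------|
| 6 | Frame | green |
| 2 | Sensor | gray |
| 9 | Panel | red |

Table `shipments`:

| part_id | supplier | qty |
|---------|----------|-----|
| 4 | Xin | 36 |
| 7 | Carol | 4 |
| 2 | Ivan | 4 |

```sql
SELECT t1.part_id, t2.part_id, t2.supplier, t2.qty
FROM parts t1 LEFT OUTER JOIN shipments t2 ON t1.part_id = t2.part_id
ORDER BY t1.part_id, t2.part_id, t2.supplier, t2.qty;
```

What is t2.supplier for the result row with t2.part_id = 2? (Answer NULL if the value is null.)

Ivan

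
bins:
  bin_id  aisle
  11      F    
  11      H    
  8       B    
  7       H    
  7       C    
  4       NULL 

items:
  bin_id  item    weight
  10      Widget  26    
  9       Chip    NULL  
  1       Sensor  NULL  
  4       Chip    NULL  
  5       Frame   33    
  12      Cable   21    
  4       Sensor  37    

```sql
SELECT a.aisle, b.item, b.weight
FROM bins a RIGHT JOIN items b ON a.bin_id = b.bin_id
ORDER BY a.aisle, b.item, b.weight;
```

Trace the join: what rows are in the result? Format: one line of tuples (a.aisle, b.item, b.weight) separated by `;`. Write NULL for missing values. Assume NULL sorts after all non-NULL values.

RIGHT JOIN keeps every row from `items`; unmatched rows get NULL for `bins`'s columns.
Matching on a.bin_id = b.bin_id.
- a row (bin_id=11): no match.
- a row (bin_id=11): no match.
- a row (bin_id=8): no match.
- a row (bin_id=7): no match.
- a row (bin_id=7): no match.
- a row (bin_id=4): matches 2 b row(s) → 2 output row(s).
- plus 5 unmatched b row(s), each kept with NULL a columns.
After projecting and ordering:
a.aisle | b.item | b.weight
NULL | Cable | 21
NULL | Chip | NULL
NULL | Chip | NULL
NULL | Frame | 33
NULL | Sensor | 37
NULL | Sensor | NULL
NULL | Widget | 26

(NULL, Cable, 21); (NULL, Chip, NULL); (NULL, Chip, NULL); (NULL, Frame, 33); (NULL, Sensor, 37); (NULL, Sensor, NULL); (NULL, Widget, 26)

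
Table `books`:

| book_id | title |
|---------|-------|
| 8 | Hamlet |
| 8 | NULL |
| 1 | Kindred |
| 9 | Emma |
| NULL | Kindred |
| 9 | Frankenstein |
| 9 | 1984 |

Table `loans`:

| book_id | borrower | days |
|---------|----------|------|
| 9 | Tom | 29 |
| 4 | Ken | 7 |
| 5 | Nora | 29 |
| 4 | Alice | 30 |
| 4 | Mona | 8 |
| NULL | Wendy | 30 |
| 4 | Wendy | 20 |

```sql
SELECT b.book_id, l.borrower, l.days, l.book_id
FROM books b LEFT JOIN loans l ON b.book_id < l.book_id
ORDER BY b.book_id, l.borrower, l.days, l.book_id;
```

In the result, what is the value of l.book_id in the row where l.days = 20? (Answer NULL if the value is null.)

4

LEFT JOIN keeps every row from `books`; unmatched rows get NULL for `loans`'s columns.
Matching on b.book_id < l.book_id. A NULL in a compared column never satisfies the condition.
- book_id=8: 1 matching l row(s), so 1 row(s) emitted.
- book_id=8: 1 matching l row(s), so 1 row(s) emitted.
- book_id=1: 6 matching l row(s), so 6 row(s) emitted.
- book_id=9: no l row matches, row kept with l columns NULL.
- book_id=NULL: no l row matches, row kept with l columns NULL.
- book_id=9: no l row matches, row kept with l columns NULL.
- book_id=9: no l row matches, row kept with l columns NULL.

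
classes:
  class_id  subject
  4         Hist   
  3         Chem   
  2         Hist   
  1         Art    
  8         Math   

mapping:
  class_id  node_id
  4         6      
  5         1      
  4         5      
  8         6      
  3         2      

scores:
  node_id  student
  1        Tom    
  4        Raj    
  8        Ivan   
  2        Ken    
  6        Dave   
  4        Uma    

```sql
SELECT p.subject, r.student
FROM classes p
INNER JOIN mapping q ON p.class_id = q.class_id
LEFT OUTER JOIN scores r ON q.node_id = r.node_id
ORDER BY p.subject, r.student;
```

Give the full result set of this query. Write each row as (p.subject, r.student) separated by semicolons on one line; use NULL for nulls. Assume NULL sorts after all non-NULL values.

Step 1 — p INNER JOIN q on class_id → 4 row(s).
Then LEFT JOIN `scores r` on node_id: each of those 4 rows is kept; rows whose q.node_id has no match in r get NULL for r's columns.

(Chem, Ken); (Hist, Dave); (Hist, NULL); (Math, Dave)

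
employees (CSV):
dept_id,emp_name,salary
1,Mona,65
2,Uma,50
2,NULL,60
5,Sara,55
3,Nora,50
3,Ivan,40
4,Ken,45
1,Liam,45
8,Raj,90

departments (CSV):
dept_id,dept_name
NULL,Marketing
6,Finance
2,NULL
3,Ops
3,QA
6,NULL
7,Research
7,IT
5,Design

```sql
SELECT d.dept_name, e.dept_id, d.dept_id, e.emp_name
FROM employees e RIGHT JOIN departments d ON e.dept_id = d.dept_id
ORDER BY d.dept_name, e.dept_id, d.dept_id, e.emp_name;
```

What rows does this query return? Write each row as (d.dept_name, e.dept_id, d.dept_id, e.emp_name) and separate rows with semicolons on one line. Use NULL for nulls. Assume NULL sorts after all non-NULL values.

RIGHT JOIN keeps every row from `departments`; unmatched rows get NULL for `employees`'s columns.
Matching on e.dept_id = d.dept_id. A NULL in a compared column never satisfies the condition.
- e row (dept_id=1): no match.
- e row (dept_id=2): matches 1 d row(s) → 1 output row(s).
- e row (dept_id=2): matches 1 d row(s) → 1 output row(s).
- e row (dept_id=5): matches 1 d row(s) → 1 output row(s).
- e row (dept_id=3): matches 2 d row(s) → 2 output row(s).
- e row (dept_id=3): matches 2 d row(s) → 2 output row(s).
- e row (dept_id=4): no match.
- e row (dept_id=1): no match.
- e row (dept_id=8): no match.
- plus 5 unmatched d row(s), each kept with NULL e columns.

(Design, 5, 5, Sara); (Finance, NULL, 6, NULL); (IT, NULL, 7, NULL); (Marketing, NULL, NULL, NULL); (Ops, 3, 3, Ivan); (Ops, 3, 3, Nora); (QA, 3, 3, Ivan); (QA, 3, 3, Nora); (Research, NULL, 7, NULL); (NULL, 2, 2, Uma); (NULL, 2, 2, NULL); (NULL, NULL, 6, NULL)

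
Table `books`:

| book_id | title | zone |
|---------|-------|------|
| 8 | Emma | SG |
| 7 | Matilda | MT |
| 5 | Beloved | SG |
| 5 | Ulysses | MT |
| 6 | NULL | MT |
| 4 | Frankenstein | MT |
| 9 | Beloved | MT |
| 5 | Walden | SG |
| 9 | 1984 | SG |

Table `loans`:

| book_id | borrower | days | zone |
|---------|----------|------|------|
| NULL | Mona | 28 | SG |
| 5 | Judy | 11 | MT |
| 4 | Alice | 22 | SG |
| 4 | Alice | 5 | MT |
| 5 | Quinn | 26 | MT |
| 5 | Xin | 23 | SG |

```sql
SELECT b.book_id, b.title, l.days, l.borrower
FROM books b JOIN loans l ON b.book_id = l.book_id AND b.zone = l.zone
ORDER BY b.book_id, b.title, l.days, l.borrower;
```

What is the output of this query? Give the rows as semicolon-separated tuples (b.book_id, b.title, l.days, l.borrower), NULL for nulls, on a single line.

(4, Frankenstein, 5, Alice); (5, Beloved, 23, Xin); (5, Ulysses, 11, Judy); (5, Ulysses, 26, Quinn); (5, Walden, 23, Xin)

INNER JOIN keeps only pairs where the ON condition holds.
Matching on b.book_id = l.book_id AND b.zone = l.zone. A NULL in a compared column never satisfies the condition.
Matched pairs: 5.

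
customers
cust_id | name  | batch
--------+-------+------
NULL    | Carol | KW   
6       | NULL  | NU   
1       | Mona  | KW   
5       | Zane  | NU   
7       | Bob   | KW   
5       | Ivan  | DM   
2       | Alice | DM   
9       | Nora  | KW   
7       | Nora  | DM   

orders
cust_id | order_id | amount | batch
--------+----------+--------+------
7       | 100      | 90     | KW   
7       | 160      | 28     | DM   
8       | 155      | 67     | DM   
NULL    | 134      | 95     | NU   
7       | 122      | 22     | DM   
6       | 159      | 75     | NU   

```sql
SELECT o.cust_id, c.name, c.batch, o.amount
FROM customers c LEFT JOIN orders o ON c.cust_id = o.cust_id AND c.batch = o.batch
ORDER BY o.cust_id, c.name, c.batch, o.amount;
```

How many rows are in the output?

10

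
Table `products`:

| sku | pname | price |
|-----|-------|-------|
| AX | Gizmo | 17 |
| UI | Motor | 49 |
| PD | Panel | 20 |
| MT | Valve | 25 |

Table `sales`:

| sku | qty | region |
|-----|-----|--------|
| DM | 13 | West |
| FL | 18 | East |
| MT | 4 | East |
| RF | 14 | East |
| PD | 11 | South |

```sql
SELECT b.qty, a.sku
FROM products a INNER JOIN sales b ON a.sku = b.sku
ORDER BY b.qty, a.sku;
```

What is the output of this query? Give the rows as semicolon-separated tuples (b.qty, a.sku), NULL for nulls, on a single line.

(4, MT); (11, PD)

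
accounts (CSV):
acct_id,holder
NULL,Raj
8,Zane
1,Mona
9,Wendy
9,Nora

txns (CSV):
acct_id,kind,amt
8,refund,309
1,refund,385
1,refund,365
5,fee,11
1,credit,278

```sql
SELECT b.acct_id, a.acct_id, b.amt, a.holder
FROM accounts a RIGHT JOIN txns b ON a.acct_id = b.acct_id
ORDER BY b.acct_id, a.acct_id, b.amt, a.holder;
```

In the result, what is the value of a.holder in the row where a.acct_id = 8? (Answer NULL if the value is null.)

Zane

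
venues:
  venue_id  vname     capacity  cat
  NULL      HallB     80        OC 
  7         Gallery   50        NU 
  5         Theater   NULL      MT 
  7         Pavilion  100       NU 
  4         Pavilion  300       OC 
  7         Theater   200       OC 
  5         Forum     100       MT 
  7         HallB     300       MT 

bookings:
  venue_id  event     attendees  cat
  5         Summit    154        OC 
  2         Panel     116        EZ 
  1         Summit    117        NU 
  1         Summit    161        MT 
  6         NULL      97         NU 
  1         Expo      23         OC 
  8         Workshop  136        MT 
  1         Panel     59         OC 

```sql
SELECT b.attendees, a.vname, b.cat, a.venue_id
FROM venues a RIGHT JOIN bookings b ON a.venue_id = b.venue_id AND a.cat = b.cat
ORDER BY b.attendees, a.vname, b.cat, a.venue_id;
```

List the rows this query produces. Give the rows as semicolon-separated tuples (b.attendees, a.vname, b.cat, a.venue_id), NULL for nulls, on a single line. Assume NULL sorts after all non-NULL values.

(23, NULL, OC, NULL); (59, NULL, OC, NULL); (97, NULL, NU, NULL); (116, NULL, EZ, NULL); (117, NULL, NU, NULL); (136, NULL, MT, NULL); (154, NULL, OC, NULL); (161, NULL, MT, NULL)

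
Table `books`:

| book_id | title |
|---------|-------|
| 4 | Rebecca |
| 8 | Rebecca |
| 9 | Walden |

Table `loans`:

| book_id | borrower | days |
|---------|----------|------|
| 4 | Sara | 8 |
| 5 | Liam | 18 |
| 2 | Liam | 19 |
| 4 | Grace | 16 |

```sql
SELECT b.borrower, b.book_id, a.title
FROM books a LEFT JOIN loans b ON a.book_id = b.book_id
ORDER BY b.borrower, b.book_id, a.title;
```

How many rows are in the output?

LEFT JOIN keeps every row from `books`; unmatched rows get NULL for `loans`'s columns.
Matching on a.book_id = b.book_id.
- a[0] book_id=4 → 2 match(es) in b → 2 row(s).
- a[1] book_id=8 → no match; kept with NULLs on the b side.
- a[2] book_id=9 → no match; kept with NULLs on the b side.
Total: 2 matched + 2 padded = 4 rows.

4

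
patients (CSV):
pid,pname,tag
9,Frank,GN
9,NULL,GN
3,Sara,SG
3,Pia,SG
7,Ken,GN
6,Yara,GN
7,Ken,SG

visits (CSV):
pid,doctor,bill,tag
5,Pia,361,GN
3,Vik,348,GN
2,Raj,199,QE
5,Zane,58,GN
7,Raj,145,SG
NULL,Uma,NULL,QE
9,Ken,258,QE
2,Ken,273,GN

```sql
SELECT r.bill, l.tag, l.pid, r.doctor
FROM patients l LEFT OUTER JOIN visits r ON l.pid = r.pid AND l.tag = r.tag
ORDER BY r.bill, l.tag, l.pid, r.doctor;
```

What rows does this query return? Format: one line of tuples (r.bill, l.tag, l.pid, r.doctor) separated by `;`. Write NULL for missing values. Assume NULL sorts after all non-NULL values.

(145, SG, 7, Raj); (NULL, GN, 6, NULL); (NULL, GN, 7, NULL); (NULL, GN, 9, NULL); (NULL, GN, 9, NULL); (NULL, SG, 3, NULL); (NULL, SG, 3, NULL)

LEFT JOIN keeps every row from `patients`; unmatched rows get NULL for `visits`'s columns.
Matching on l.pid = r.pid AND l.tag = r.tag. A NULL in a compared column never satisfies the condition.
Matched pairs: 1; unmatched l rows kept: 6.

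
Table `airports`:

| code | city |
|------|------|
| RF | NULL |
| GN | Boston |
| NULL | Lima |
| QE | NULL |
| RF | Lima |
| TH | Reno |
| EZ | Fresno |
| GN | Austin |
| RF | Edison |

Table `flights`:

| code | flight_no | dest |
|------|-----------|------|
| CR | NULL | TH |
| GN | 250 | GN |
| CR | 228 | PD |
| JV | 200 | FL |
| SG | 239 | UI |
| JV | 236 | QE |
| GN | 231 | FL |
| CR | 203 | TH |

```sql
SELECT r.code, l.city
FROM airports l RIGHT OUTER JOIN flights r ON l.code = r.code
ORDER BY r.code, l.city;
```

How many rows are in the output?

RIGHT JOIN keeps every row from `flights`; unmatched rows get NULL for `airports`'s columns.
Matching on l.code = r.code. A NULL in a compared column never satisfies the condition.
Matched pairs: 4; unmatched r rows kept: 6.
Total: 4 matched + 6 padded = 10 rows.

10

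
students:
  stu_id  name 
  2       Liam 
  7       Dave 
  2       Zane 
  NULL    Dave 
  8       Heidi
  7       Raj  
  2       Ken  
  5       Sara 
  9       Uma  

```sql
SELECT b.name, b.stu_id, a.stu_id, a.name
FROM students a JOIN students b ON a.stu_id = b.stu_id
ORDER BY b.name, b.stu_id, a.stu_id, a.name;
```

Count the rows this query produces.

INNER JOIN keeps only pairs where the ON condition holds.
Matching on a.stu_id = b.stu_id. A NULL in a compared column never satisfies the condition.
Matched pairs: 16.
Total: 16 rows.

16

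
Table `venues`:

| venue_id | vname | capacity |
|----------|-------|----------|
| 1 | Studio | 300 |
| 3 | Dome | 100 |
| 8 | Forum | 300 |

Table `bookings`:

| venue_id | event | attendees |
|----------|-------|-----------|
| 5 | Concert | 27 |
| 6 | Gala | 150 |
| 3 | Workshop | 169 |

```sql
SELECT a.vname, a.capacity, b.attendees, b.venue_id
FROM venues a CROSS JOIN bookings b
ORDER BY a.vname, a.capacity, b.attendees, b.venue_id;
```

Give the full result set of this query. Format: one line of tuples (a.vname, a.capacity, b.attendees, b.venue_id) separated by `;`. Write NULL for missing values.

CROSS JOIN pairs every row of `venues` with every row of `bookings`: 3 × 3 = 9 rows.

(Dome, 100, 27, 5); (Dome, 100, 150, 6); (Dome, 100, 169, 3); (Forum, 300, 27, 5); (Forum, 300, 150, 6); (Forum, 300, 169, 3); (Studio, 300, 27, 5); (Studio, 300, 150, 6); (Studio, 300, 169, 3)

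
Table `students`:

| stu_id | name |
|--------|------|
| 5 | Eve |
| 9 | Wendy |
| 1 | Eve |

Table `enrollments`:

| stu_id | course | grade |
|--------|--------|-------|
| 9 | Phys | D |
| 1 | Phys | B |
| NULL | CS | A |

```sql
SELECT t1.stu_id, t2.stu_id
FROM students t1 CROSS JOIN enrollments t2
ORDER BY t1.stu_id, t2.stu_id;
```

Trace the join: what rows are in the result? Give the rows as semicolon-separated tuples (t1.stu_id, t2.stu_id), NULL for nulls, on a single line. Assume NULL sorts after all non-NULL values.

CROSS JOIN pairs every row of `students` with every row of `enrollments`: 3 × 3 = 9 rows.
After projecting and ordering:
t1.stu_id | t2.stu_id
1 | 1
1 | 9
1 | NULL
5 | 1
5 | 9
5 | NULL
9 | 1
9 | 9
9 | NULL

(1, 1); (1, 9); (1, NULL); (5, 1); (5, 9); (5, NULL); (9, 1); (9, 9); (9, NULL)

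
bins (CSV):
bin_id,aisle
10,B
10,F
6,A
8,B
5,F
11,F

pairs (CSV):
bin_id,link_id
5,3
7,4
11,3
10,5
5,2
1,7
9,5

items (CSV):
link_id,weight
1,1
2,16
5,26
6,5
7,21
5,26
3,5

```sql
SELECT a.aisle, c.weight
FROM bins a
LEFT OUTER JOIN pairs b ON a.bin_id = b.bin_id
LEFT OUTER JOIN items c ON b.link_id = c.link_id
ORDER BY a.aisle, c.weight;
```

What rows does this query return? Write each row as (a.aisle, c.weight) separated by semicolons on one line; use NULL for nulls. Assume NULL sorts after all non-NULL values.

Evaluate left to right. First `bins a LEFT JOIN pairs b` on bin_id: 7 row(s).
Then LEFT JOIN `items c` on link_id: each of those 7 rows is kept; rows whose b.link_id has no match in c get NULL for c's columns.

(A, NULL); (B, 26); (B, 26); (B, NULL); (F, 5); (F, 5); (F, 16); (F, 26); (F, 26)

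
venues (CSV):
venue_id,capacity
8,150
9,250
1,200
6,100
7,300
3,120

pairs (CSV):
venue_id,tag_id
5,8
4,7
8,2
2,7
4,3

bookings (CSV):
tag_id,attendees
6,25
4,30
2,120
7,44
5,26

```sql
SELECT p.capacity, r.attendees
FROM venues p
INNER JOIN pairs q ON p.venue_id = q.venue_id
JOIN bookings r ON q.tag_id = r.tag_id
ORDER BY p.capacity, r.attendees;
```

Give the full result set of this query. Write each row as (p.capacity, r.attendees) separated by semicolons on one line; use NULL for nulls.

(150, 120)

Evaluate left to right. First `venues p INNER JOIN pairs q` on venue_id: 1 row(s).
Then INNER JOIN `bookings r` on tag_id: keep only rows whose q.tag_id appears in r.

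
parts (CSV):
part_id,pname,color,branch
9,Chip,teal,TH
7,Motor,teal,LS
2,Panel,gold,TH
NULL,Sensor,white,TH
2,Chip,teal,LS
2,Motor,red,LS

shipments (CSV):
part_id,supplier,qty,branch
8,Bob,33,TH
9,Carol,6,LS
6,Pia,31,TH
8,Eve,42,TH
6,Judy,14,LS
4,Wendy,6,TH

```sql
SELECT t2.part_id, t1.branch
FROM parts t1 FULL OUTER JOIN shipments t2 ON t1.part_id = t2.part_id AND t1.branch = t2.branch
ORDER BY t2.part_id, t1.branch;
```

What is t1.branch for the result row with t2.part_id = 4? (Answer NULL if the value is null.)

NULL

FULL OUTER JOIN keeps every row from both sides; unmatched rows get NULL for the other side's columns.
Matching on t1.part_id = t2.part_id AND t1.branch = t2.branch. A NULL in a compared column never satisfies the condition.
- t1 (part_id=9, branch=TH) has no partner → padded with NULL.
- t1 (part_id=7, branch=LS) has no partner → padded with NULL.
- t1 (part_id=2, branch=TH) has no partner → padded with NULL.
- t1 (part_id=NULL, branch=TH) has no partner → padded with NULL.
- t1 (part_id=2, branch=LS) has no partner → padded with NULL.
- t1 (part_id=2, branch=LS) has no partner → padded with NULL.
- 6 row(s) from t2 found no t1 partner → padded with NULL.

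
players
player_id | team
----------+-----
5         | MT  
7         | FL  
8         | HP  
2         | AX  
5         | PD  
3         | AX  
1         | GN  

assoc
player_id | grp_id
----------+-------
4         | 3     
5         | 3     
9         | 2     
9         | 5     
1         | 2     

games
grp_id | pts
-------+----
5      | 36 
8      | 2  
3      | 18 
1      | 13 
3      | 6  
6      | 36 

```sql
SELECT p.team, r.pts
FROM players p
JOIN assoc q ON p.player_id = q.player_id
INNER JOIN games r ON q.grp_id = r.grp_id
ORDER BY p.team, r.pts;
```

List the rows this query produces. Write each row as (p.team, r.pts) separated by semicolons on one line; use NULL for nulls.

Evaluate left to right. First `players p INNER JOIN assoc q` on player_id: 3 row(s).
Then INNER JOIN `games r` on grp_id: keep only rows whose q.grp_id appears in r.

(MT, 6); (MT, 18); (PD, 6); (PD, 18)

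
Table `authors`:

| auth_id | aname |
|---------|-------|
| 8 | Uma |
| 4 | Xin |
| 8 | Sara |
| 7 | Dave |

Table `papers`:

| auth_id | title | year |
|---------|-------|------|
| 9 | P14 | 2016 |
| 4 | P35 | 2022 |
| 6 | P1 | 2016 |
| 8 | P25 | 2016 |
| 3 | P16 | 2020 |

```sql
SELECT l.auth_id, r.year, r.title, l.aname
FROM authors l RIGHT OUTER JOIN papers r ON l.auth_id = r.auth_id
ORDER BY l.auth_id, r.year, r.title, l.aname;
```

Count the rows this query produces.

6

RIGHT JOIN keeps every row from `papers`; unmatched rows get NULL for `authors`'s columns.
Matching on l.auth_id = r.auth_id.
- l[0] auth_id=8 → 1 match(es) in r → 1 row(s).
- l[1] auth_id=4 → 1 match(es) in r → 1 row(s).
- l[2] auth_id=8 → 1 match(es) in r → 1 row(s).
- l[3] auth_id=7 → no match.
- 3 row(s) from r found no l partner → padded with NULL.
Total: 3 matched + 3 padded = 6 rows.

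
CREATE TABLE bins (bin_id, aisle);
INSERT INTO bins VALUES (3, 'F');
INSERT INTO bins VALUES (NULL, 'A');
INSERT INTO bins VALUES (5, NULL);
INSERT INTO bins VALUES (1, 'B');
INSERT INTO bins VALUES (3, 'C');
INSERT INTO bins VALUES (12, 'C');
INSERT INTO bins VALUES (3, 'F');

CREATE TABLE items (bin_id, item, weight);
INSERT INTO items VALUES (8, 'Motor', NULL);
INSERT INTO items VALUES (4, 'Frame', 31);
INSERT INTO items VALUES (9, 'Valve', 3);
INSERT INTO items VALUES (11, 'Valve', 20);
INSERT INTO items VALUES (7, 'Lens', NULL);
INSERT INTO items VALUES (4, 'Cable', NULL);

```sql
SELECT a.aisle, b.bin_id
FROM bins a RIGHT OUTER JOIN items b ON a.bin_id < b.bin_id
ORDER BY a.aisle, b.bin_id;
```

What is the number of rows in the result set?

RIGHT JOIN keeps every row from `items`; unmatched rows get NULL for `bins`'s columns.
Matching on a.bin_id < b.bin_id. A NULL in a compared column never satisfies the condition.
- bin_id=3: 6 matching b row(s), so 6 row(s) emitted.
- bin_id=NULL: no matching b row.
- bin_id=5: 4 matching b row(s), so 4 row(s) emitted.
- bin_id=1: 6 matching b row(s), so 6 row(s) emitted.
- bin_id=3: 6 matching b row(s), so 6 row(s) emitted.
- bin_id=12: no matching b row.
- bin_id=3: 6 matching b row(s), so 6 row(s) emitted.
- every b row matched at least one a row.
Total: 28 rows.

28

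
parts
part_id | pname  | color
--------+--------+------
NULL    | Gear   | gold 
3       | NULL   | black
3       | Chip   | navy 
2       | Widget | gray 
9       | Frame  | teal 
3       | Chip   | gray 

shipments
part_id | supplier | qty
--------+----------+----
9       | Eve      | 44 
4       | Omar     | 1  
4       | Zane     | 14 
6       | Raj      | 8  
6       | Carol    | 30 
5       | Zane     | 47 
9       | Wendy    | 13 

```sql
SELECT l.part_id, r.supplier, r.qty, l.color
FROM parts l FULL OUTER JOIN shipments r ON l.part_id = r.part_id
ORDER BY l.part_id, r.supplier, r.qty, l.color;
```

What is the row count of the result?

12

FULL OUTER JOIN keeps every row from both sides; unmatched rows get NULL for the other side's columns.
Matching on l.part_id = r.part_id. A NULL in a compared column never satisfies the condition.
- l row (part_id=NULL): no match → kept, r columns NULL.
- l row (part_id=3): no match → kept, r columns NULL.
- l row (part_id=3): no match → kept, r columns NULL.
- l row (part_id=2): no match → kept, r columns NULL.
- l row (part_id=9): matches 2 r row(s) → 2 output row(s).
- l row (part_id=3): no match → kept, r columns NULL.
- 5 row(s) from r found no l partner → padded with NULL.
Total: 2 matched + 10 padded = 12 rows.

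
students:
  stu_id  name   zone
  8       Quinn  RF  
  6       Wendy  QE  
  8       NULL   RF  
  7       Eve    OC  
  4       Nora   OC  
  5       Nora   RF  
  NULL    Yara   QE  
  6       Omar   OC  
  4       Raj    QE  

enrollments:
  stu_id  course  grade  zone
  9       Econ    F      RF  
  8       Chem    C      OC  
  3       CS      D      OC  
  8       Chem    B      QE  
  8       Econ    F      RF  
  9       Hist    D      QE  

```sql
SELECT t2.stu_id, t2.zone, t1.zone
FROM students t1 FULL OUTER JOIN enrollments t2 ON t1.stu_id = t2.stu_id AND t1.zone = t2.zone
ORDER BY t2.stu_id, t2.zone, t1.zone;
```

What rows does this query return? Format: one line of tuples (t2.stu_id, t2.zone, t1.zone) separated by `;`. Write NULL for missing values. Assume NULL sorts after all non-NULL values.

FULL OUTER JOIN keeps every row from both sides; unmatched rows get NULL for the other side's columns.
Matching on t1.stu_id = t2.stu_id AND t1.zone = t2.zone. A NULL in a compared column never satisfies the condition.
Matched pairs: 2; unmatched t1 rows kept: 7; unmatched t2 rows kept: 5.

(3, OC, NULL); (8, OC, NULL); (8, QE, NULL); (8, RF, RF); (8, RF, RF); (9, QE, NULL); (9, RF, NULL); (NULL, NULL, OC); (NULL, NULL, OC); (NULL, NULL, OC); (NULL, NULL, QE); (NULL, NULL, QE); (NULL, NULL, QE); (NULL, NULL, RF)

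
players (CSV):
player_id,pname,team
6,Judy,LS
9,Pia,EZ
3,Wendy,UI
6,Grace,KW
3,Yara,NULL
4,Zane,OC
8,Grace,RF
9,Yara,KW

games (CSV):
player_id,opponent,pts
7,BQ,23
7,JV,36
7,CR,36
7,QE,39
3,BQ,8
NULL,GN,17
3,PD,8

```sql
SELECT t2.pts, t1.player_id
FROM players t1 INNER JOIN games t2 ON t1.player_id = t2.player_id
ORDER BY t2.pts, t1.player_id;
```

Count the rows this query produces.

4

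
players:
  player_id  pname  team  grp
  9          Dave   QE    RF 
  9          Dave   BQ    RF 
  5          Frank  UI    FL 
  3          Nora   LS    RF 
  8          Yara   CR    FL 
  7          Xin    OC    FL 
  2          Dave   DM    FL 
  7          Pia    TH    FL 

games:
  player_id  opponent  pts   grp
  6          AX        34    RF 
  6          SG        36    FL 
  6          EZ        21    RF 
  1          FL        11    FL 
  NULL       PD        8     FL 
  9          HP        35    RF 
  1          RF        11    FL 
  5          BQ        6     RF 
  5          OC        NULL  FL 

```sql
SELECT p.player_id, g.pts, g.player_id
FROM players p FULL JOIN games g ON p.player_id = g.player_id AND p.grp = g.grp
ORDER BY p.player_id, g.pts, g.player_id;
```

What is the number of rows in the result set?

15

FULL OUTER JOIN keeps every row from both sides; unmatched rows get NULL for the other side's columns.
Matching on p.player_id = g.player_id AND p.grp = g.grp. A NULL in a compared column never satisfies the condition.
- p[0] player_id=9, grp=RF → 1 match(es) in g → 1 row(s).
- p[1] player_id=9, grp=RF → 1 match(es) in g → 1 row(s).
- p[2] player_id=5, grp=FL → 1 match(es) in g → 1 row(s).
- p[3] player_id=3, grp=RF → no match; kept with NULLs on the g side.
- p[4] player_id=8, grp=FL → no match; kept with NULLs on the g side.
- p[5] player_id=7, grp=FL → no match; kept with NULLs on the g side.
- p[6] player_id=2, grp=FL → no match; kept with NULLs on the g side.
- p[7] player_id=7, grp=FL → no match; kept with NULLs on the g side.
- 7 row(s) from g found no p partner → padded with NULL.
Total: 3 matched + 12 padded = 15 rows.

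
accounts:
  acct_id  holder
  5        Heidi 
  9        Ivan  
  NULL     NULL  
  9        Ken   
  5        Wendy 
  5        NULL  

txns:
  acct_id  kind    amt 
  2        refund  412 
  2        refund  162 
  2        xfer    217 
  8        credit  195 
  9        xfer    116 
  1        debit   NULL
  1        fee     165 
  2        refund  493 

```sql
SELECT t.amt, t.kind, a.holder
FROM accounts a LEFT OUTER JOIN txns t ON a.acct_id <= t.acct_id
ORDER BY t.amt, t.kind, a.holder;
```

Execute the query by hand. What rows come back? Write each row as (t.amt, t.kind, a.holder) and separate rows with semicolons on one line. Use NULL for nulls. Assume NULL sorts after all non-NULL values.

LEFT JOIN keeps every row from `accounts`; unmatched rows get NULL for `txns`'s columns.
Matching on a.acct_id <= t.acct_id. A NULL in a compared column never satisfies the condition.
- a (acct_id=5) pairs with 2 row(s) of t.
- a (acct_id=9) pairs with 1 row(s) of t.
- a (acct_id=NULL) has no partner → padded with NULL.
- a (acct_id=9) pairs with 1 row(s) of t.
- a (acct_id=5) pairs with 2 row(s) of t.
- a (acct_id=5) pairs with 2 row(s) of t.
After projecting and ordering:
t.amt | t.kind | a.holder
116 | xfer | Heidi
116 | xfer | Ivan
116 | xfer | Ken
116 | xfer | Wendy
116 | xfer | NULL
195 | credit | Heidi
195 | credit | Wendy
195 | credit | NULL
NULL | NULL | NULL

(116, xfer, Heidi); (116, xfer, Ivan); (116, xfer, Ken); (116, xfer, Wendy); (116, xfer, NULL); (195, credit, Heidi); (195, credit, Wendy); (195, credit, NULL); (NULL, NULL, NULL)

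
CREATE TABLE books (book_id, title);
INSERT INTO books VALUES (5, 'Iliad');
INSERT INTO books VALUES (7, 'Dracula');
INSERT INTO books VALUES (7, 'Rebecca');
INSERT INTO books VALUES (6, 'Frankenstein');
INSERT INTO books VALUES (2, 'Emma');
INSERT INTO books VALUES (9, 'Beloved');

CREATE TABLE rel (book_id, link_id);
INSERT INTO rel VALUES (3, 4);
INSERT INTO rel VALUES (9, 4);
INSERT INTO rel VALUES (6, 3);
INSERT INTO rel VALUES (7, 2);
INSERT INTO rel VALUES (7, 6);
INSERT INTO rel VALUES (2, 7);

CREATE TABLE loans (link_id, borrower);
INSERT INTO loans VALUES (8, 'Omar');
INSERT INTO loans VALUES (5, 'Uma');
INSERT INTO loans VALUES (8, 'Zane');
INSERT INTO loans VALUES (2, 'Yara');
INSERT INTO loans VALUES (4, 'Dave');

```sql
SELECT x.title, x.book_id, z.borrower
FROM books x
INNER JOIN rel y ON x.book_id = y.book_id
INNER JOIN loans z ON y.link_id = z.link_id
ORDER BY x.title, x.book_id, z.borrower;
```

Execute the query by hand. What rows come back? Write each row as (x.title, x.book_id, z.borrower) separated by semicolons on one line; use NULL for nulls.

Step 1 — x INNER JOIN y on book_id → 7 row(s).
Then INNER JOIN `loans z` on link_id: keep only rows whose y.link_id appears in z.

(Beloved, 9, Dave); (Dracula, 7, Yara); (Rebecca, 7, Yara)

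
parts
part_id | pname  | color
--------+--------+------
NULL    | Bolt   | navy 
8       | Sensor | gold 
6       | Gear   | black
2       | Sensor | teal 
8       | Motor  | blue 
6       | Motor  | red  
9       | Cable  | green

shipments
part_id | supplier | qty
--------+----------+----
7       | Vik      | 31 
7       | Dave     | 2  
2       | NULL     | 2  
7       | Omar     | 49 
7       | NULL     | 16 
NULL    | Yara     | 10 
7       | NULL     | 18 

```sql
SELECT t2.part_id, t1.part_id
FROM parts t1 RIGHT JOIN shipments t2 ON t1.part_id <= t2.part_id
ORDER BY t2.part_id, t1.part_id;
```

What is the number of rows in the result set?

RIGHT JOIN keeps every row from `shipments`; unmatched rows get NULL for `parts`'s columns.
Matching on t1.part_id <= t2.part_id. A NULL in a compared column never satisfies the condition.
Matched pairs: 16; unmatched t2 rows kept: 1.
Total: 16 matched + 1 padded = 17 rows.

17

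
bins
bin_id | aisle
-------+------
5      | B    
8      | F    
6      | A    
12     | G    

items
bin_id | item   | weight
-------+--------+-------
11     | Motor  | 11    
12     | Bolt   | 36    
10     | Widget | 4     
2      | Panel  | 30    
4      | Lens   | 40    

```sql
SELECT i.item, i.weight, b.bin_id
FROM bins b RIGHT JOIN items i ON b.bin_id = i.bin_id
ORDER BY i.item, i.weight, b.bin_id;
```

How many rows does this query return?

RIGHT JOIN keeps every row from `items`; unmatched rows get NULL for `bins`'s columns.
Matching on b.bin_id = i.bin_id.
Matched pairs: 1; unmatched i rows kept: 4.
Total: 1 matched + 4 padded = 5 rows.

5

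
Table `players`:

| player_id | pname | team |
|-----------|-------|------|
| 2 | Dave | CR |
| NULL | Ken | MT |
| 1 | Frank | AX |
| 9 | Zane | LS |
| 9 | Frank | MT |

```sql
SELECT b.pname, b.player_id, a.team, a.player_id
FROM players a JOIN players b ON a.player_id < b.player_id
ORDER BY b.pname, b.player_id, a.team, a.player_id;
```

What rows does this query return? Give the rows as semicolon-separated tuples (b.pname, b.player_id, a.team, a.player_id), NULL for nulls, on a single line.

INNER JOIN keeps only pairs where the ON condition holds.
Matching on a.player_id < b.player_id. A NULL in a compared column never satisfies the condition.
- player_id=2: 2 matching b row(s), so 2 row(s) emitted.
- player_id=NULL: no matching b row, dropped.
- player_id=1: 3 matching b row(s), so 3 row(s) emitted.
- player_id=9: no matching b row, dropped.
- player_id=9: no matching b row, dropped.
After projecting and ordering:
b.pname | b.player_id | a.team | a.player_id
Dave | 2 | AX | 1
Frank | 9 | AX | 1
Frank | 9 | CR | 2
Zane | 9 | AX | 1
Zane | 9 | CR | 2

(Dave, 2, AX, 1); (Frank, 9, AX, 1); (Frank, 9, CR, 2); (Zane, 9, AX, 1); (Zane, 9, CR, 2)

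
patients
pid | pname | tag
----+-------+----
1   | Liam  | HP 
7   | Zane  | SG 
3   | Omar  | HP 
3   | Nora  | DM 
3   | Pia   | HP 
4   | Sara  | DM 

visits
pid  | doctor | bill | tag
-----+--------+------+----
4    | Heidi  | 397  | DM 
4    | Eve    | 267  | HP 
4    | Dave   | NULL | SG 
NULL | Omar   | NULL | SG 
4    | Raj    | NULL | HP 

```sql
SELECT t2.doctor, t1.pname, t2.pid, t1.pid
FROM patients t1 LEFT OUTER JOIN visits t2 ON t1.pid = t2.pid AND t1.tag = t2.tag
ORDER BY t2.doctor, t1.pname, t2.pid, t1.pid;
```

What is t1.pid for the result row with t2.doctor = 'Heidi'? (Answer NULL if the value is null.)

4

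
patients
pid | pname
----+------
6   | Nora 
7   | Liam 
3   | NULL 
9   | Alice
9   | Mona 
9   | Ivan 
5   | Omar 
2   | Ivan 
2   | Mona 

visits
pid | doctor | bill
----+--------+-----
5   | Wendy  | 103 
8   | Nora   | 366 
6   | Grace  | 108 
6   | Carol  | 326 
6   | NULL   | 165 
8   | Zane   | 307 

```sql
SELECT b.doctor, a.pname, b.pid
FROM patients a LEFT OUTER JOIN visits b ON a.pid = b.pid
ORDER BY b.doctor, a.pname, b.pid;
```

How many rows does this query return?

11

LEFT JOIN keeps every row from `patients`; unmatched rows get NULL for `visits`'s columns.
Matching on a.pid = b.pid.
Matched pairs: 4; unmatched a rows kept: 7.
Total: 4 matched + 7 padded = 11 rows.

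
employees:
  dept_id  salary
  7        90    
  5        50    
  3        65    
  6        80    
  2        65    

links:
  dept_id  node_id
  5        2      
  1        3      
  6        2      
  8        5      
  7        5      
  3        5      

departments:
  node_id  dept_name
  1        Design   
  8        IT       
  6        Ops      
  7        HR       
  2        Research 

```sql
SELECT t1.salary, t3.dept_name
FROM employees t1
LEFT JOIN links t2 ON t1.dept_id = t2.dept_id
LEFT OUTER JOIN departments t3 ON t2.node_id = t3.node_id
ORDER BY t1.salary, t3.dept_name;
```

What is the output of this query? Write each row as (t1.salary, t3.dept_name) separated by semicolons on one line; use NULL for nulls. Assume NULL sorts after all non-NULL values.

Step 1 — t1 LEFT JOIN t2 on dept_id → 5 row(s).
Then LEFT JOIN `departments t3` on node_id: each of those 5 rows is kept; rows whose t2.node_id has no match in t3 get NULL for t3's columns.

(50, Research); (65, NULL); (65, NULL); (80, Research); (90, NULL)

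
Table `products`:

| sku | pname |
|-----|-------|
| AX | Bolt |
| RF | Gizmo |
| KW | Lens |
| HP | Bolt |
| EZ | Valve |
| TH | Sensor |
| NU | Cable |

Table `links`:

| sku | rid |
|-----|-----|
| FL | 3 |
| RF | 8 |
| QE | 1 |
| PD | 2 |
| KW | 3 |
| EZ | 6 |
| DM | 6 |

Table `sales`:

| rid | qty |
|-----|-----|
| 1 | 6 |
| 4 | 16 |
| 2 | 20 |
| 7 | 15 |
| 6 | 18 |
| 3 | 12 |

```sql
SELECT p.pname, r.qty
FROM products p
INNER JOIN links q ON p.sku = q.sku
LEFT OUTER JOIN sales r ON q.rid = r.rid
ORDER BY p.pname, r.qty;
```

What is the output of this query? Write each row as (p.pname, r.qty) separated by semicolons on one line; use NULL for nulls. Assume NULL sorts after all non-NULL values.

Step 1 — p INNER JOIN q on sku → 3 row(s).
Then LEFT JOIN `sales r` on rid: each of those 3 rows is kept; rows whose q.rid has no match in r get NULL for r's columns.

(Gizmo, NULL); (Lens, 12); (Valve, 18)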